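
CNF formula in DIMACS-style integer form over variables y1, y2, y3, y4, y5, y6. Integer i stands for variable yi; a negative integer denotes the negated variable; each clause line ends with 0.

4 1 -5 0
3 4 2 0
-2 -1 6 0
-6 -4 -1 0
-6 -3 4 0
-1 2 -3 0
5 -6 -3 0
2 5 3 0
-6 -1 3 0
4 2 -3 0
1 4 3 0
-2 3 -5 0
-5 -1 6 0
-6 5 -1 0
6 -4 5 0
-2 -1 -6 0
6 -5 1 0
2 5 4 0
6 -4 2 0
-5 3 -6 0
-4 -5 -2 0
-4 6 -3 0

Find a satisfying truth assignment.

Set y1 = False and propagate.
Try y2 = False.
Branch on y3: take y3 = True.
  then y4 is forced to True.
  then y6 is forced to True.
  then y5 is forced to True.
Every clause has at least one true literal under this assignment.

y1=False  y2=False  y3=True  y4=True  y5=True  y6=True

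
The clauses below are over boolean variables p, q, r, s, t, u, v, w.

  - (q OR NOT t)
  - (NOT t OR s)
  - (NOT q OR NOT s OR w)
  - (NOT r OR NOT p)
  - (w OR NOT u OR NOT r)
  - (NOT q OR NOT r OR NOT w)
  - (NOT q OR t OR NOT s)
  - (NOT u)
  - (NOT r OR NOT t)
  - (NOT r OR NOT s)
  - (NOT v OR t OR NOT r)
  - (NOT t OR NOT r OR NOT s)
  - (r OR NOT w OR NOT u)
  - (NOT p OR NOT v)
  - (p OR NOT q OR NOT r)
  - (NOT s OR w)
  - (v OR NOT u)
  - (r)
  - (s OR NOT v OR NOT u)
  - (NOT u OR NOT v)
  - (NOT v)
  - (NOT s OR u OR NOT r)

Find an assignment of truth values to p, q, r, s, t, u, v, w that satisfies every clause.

p=F, q=F, r=T, s=F, t=F, u=F, v=F, w=T

Unit propagation: (NOT u) forces u = False.
Unit propagation: (r) forces r = True.
(NOT p) is a unit clause, so p = False.
Unit propagation: (NOT t) forces t = False.
The clause (NOT s) is unit: s must be False.
Unit propagation: (NOT v) forces v = False.
The clause (NOT q) is unit: q must be False.
w is now unconstrained; take w = True.
Every clause has at least one true literal under this assignment.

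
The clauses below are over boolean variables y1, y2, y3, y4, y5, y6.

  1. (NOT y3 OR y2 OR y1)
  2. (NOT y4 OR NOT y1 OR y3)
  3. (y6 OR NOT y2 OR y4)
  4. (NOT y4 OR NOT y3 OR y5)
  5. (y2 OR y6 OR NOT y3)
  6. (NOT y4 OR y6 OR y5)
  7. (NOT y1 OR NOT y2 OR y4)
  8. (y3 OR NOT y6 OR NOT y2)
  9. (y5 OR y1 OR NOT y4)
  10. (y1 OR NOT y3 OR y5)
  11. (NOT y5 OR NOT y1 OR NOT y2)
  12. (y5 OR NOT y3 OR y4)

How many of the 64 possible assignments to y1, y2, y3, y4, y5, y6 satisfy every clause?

Case analysis on y3 and y4:
  y3=1, y4=1: remaining (y1,y2,y5,y6) ∈ {(0,1,1,0); (0,1,1,1); (1,0,1,1)} — 3.
  y3=1, y4=0: remaining (y1,y2,y5,y6) ∈ {(0,1,1,1); (1,0,1,1)} — 2.
  y3=0, y4=1: remaining (y1,y2,y5,y6) ∈ {(0,0,1,0); (0,0,1,1); (0,1,1,0)} — 3.
  y3=0, y4=0: forces y2=0; y1, y5, y6 free → 2^3 = 8.
Total: 3 + 2 + 3 + 8 = 16.

16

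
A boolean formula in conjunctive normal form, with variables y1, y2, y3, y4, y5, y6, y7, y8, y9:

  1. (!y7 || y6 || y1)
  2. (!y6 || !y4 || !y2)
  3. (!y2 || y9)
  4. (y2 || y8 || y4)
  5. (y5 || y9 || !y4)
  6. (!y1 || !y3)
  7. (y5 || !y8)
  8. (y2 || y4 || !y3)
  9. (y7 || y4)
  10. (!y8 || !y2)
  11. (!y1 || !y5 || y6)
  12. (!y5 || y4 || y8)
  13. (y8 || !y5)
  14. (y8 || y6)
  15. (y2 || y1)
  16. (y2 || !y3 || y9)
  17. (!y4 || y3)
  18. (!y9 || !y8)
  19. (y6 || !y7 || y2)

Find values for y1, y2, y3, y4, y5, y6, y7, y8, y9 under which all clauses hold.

y1=1, y2=0, y3=0, y4=0, y5=1, y6=1, y7=1, y8=1, y9=0

Try y1 = True.
  then y3 is forced to False.
  then y4 is forced to False.
  then y7 is forced to True.
The remaining clauses are satisfied by y2 = False, y5 = True, y6 = True, y8 = True, y9 = False.
Every clause has at least one true literal under this assignment.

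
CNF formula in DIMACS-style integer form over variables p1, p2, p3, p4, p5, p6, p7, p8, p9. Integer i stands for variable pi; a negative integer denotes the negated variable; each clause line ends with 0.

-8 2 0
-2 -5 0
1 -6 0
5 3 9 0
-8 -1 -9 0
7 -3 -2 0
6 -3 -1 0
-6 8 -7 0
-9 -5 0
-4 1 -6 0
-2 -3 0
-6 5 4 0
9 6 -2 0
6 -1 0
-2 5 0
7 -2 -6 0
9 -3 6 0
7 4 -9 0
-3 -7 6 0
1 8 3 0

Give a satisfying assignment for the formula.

p1=1, p2=0, p3=1, p4=1, p5=1, p6=1, p7=0, p8=0, p9=0

Check each clause:
  1. (p2 || !p8) — !p8 is true.
  2. (!p5 || !p2) — !p2 is true.
  3. (p1 || !p6) — p1 is true.
  4. (p9 || p3 || p5) — p3 is true.
  5. (!p8 || !p9 || !p1) — !p8 is true.
  6. (p7 || !p2 || !p3) — !p2 is true.
  7. (!p3 || !p1 || p6) — p6 is true.
  8. (p8 || !p6 || !p7) — !p7 is true.
  9. (!p9 || !p5) — !p9 is true.
  10. (!p6 || !p4 || p1) — p1 is true.
  11. (!p2 || !p3) — !p2 is true.
  12. (!p6 || p4 || p5) — p4 is true.
  13. (!p2 || p6 || p9) — !p2 is true.
  14. (!p1 || p6) — p6 is true.
  15. (p5 || !p2) — p5 is true.
  16. (p7 || !p6 || !p2) — !p2 is true.
  17. (p6 || p9 || !p3) — p6 is true.
  18. (p7 || p4 || !p9) — p4 is true.
  19. (!p3 || !p7 || p6) — !p7 is true.
  20. (p1 || p8 || p3) — p1 is true.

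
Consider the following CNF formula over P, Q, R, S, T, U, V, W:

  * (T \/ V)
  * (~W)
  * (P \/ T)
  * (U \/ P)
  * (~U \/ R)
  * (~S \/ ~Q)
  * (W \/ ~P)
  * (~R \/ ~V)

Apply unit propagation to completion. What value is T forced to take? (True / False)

Unit clause (~W) sets W = False.
In (~P \/ W), W is now false; ~P must hold, so P = False.
From (P \/ T) and P = False: T = True.

True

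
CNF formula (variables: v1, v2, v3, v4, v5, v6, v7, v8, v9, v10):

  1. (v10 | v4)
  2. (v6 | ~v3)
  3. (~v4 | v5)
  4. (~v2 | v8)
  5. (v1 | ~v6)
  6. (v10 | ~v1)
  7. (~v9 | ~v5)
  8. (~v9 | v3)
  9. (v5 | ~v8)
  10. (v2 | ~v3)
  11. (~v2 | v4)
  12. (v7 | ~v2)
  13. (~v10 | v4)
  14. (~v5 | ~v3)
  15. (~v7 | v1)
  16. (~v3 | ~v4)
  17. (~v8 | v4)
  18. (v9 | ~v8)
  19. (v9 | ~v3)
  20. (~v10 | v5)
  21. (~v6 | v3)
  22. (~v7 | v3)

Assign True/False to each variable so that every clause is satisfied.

Branch on v1: take v1 = False.
  then v6 is forced to False.
  then v3 is forced to False.
  then v9 is forced to False.
  then v7 is forced to False.
  then v2 is forced to False.
  then v8 is forced to False.
The remaining clauses are satisfied by v4 = True, v5 = True, v10 = False.

v1=False  v2=False  v3=False  v4=True  v5=True  v6=False  v7=False  v8=False  v9=False  v10=False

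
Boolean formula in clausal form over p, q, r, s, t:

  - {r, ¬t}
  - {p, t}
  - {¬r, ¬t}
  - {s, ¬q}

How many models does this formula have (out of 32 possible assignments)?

6

Satisfying assignments:
  p=T q=F r=F s=F t=F
  p=T q=F r=F s=T t=F
  p=T q=F r=T s=F t=F
  p=T q=F r=T s=T t=F
  p=T q=T r=F s=T t=F
  p=T q=T r=T s=T t=F
That's 6 in total.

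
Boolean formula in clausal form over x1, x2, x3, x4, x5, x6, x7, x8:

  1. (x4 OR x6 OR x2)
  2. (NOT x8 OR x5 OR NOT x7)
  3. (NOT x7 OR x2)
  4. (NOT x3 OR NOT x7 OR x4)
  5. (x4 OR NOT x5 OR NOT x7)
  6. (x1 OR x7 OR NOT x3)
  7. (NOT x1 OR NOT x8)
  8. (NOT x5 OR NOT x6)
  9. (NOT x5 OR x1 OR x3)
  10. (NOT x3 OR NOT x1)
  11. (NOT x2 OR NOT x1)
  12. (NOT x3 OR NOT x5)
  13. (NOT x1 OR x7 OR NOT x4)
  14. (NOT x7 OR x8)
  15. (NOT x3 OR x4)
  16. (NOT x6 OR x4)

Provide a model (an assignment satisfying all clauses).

x1=0, x2=1, x3=0, x4=0, x5=0, x6=0, x7=0, x8=1

Try x1 = False.
For the remaining variables, x2 = True, x3 = False, x4 = False, x5 = False, x6 = False, x7 = False, x8 = True works.
Every clause has at least one true literal under this assignment.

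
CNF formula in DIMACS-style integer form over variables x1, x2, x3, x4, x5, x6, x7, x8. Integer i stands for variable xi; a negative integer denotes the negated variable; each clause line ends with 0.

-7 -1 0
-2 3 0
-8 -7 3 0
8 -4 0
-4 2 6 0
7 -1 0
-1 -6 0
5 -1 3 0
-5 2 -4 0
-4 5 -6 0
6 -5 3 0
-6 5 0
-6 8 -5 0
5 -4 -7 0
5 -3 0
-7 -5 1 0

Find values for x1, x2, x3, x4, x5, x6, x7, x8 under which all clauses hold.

x1=False, x2=False, x3=False, x4=False, x5=False, x6=False, x7=False, x8=True

Check each clause:
  1. (!x1 || !x7) — !x7 is true.
  2. (x3 || !x2) — !x2 is true.
  3. (x3 || !x7 || !x8) — !x7 is true.
  4. (x8 || !x4) — x8 is true.
  5. (!x4 || x2 || x6) — !x4 is true.
  6. (!x1 || x7) — !x1 is true.
  7. (!x6 || !x1) — !x6 is true.
  8. (!x1 || x5 || x3) — !x1 is true.
  9. (x2 || !x4 || !x5) — !x5 is true.
  10. (x5 || !x6 || !x4) — !x6 is true.
  11. (!x5 || x3 || x6) — !x5 is true.
  12. (x5 || !x6) — !x6 is true.
  13. (!x6 || x8 || !x5) — x8 is true.
  14. (!x7 || x5 || !x4) — !x7 is true.
  15. (x5 || !x3) — !x3 is true.
  16. (!x5 || x1 || !x7) — !x7 is true.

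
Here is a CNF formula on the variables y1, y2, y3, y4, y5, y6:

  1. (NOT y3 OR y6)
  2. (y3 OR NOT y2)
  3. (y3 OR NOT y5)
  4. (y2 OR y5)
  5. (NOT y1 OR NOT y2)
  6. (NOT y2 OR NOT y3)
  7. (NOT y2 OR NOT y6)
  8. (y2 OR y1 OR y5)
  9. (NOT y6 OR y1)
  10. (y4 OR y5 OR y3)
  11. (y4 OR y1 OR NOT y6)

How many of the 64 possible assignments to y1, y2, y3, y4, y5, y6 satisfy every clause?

Satisfying assignments:
  y1=1 y2=0 y3=1 y4=0 y5=1 y6=1
  y1=1 y2=0 y3=1 y4=1 y5=1 y6=1
That's 2 in total.

2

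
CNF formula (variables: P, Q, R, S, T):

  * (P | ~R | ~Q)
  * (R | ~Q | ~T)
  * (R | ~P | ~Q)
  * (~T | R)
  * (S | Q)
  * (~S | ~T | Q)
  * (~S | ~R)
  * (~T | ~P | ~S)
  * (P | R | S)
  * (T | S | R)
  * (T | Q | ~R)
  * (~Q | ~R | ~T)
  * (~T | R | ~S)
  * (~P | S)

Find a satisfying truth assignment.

Branch on P: take P = False.
Branch on Q: take Q = False.
  then S is forced to True.
  then T is forced to False.
  then R is forced to False.

P = F  Q = F  R = F  S = T  T = F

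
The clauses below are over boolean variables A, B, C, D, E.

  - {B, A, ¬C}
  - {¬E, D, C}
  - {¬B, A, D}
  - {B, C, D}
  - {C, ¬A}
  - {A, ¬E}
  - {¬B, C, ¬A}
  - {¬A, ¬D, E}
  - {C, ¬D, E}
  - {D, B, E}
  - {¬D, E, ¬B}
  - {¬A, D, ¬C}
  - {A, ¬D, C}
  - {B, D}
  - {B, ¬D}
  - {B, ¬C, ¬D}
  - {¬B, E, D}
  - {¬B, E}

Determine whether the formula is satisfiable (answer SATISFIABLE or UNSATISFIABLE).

SATISFIABLE

Try A = True.
  then C is forced to True.
  then D is forced to True.
  then E is forced to True.
  then B is forced to True.
So A=True, B=True, C=True, D=True, E=True is a satisfying assignment.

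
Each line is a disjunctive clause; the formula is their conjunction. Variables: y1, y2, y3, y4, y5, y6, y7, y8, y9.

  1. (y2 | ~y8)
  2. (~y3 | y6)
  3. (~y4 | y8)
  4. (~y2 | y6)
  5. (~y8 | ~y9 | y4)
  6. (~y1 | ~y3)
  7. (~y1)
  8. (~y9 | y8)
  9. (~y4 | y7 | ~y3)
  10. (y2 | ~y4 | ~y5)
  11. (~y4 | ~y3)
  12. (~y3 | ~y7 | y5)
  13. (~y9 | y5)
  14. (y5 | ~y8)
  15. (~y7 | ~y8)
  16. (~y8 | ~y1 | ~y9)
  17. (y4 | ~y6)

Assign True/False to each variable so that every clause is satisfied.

y1=0, y2=0, y3=0, y4=0, y5=1, y6=0, y7=0, y8=0, y9=0

Check each clause:
  1. (y2 | ~y8) — ~y8 is true.
  2. (~y3 | y6) — ~y3 is true.
  3. (~y4 | y8) — ~y4 is true.
  4. (~y2 | y6) — ~y2 is true.
  5. (~y9 | y4 | ~y8) — ~y8 is true.
  6. (~y1 | ~y3) — ~y3 is true.
  7. (~y1) — ~y1 is true.
  8. (~y9 | y8) — ~y9 is true.
  9. (y7 | ~y4 | ~y3) — ~y4 is true.
  10. (y2 | ~y4 | ~y5) — ~y4 is true.
  11. (~y3 | ~y4) — ~y4 is true.
  12. (~y7 | ~y3 | y5) — ~y3 is true.
  13. (~y9 | y5) — y5 is true.
  14. (~y8 | y5) — ~y8 is true.
  15. (~y8 | ~y7) — ~y8 is true.
  16. (~y1 | ~y9 | ~y8) — ~y8 is true.
  17. (~y6 | y4) — ~y6 is true.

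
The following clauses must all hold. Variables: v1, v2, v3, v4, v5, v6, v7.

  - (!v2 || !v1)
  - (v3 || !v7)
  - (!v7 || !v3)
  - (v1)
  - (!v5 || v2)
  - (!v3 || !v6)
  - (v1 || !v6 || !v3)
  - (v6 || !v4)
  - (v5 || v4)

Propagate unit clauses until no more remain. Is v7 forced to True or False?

False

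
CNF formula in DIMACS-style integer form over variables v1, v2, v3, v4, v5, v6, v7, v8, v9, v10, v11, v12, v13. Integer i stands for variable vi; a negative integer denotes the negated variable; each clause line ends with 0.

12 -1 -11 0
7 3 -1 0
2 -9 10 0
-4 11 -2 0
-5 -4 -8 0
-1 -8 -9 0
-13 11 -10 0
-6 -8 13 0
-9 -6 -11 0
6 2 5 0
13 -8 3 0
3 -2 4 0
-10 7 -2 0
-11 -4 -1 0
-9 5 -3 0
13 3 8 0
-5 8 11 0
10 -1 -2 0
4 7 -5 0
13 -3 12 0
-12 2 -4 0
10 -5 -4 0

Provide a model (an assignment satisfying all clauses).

v1=F, v2=F, v3=F, v4=T, v5=T, v6=F, v7=F, v8=F, v9=T, v10=T, v11=T, v12=F, v13=T

Check each clause:
  1. (!v11 || !v1 || v12) — !v1 is true.
  2. (!v1 || v7 || v3) — !v1 is true.
  3. (v2 || !v9 || v10) — v10 is true.
  4. (v11 || !v2 || !v4) — v11 is true.
  5. (!v5 || !v4 || !v8) — !v8 is true.
  6. (!v9 || !v1 || !v8) — !v8 is true.
  7. (v11 || !v13 || !v10) — v11 is true.
  8. (!v8 || !v6 || v13) — !v8 is true.
  9. (!v11 || !v6 || !v9) — !v6 is true.
  10. (v6 || v2 || v5) — v5 is true.
  11. (v3 || v13 || !v8) — !v8 is true.
  12. (v4 || !v2 || v3) — v4 is true.
  13. (!v2 || v7 || !v10) — !v2 is true.
  14. (!v11 || !v1 || !v4) — !v1 is true.
  15. (!v9 || !v3 || v5) — v5 is true.
  16. (v8 || v13 || v3) — v13 is true.
  17. (v11 || !v5 || v8) — v11 is true.
  18. (v10 || !v1 || !v2) — v10 is true.
  19. (!v5 || v4 || v7) — v4 is true.
  20. (v13 || !v3 || v12) — v13 is true.
  21. (!v4 || v2 || !v12) — !v12 is true.
  22. (v10 || !v4 || !v5) — v10 is true.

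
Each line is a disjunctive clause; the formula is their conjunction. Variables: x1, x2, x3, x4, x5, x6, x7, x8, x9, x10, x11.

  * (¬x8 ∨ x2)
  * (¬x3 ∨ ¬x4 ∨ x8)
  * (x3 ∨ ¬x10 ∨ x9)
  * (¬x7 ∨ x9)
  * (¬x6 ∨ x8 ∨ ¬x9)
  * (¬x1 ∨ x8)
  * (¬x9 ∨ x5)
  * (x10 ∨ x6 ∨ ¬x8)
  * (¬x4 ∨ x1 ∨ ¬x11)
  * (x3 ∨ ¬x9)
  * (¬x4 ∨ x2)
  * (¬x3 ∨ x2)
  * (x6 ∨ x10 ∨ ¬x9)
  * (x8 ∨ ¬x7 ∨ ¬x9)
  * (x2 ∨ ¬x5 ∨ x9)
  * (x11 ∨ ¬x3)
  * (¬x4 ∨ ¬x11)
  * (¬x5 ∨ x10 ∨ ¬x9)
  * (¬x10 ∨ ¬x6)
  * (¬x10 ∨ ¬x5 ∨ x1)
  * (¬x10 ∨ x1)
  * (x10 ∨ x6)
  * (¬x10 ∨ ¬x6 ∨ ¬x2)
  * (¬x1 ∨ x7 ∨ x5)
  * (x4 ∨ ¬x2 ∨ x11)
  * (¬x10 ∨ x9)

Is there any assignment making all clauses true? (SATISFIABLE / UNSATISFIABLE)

Set x1 = False and propagate.
  then x10 is forced to False.
  then x6 is forced to True.
The remaining clauses are satisfied by x2 = True, x3 = False, x4 = False, x5 = True, x7 = False, x8 = True, x9 = False, x11 = True.
So x1=F, x2=T, x3=F, x4=F, x5=T, x6=T, x7=F, x8=T, x9=F, x10=F, x11=T is a satisfying assignment.

SATISFIABLE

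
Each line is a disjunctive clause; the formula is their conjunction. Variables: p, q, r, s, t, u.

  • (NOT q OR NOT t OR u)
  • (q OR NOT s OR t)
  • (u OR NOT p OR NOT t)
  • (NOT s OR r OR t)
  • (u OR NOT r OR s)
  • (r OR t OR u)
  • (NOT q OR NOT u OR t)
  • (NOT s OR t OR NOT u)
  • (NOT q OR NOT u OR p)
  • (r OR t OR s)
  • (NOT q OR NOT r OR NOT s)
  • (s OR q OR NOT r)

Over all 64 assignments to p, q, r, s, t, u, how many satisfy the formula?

Split on t, then s.
  t=T, s=T: 7 of the 16 assignments to (p,q,r,u) work.
  t=T, s=F: 5 of the 16 assignments to (p,q,r,u) work.
  t=F, s=T: a clause becomes empty — 0.
  t=F, s=F: a clause becomes empty — 0.
Total: 7 + 5 + 0 + 0 = 12.

12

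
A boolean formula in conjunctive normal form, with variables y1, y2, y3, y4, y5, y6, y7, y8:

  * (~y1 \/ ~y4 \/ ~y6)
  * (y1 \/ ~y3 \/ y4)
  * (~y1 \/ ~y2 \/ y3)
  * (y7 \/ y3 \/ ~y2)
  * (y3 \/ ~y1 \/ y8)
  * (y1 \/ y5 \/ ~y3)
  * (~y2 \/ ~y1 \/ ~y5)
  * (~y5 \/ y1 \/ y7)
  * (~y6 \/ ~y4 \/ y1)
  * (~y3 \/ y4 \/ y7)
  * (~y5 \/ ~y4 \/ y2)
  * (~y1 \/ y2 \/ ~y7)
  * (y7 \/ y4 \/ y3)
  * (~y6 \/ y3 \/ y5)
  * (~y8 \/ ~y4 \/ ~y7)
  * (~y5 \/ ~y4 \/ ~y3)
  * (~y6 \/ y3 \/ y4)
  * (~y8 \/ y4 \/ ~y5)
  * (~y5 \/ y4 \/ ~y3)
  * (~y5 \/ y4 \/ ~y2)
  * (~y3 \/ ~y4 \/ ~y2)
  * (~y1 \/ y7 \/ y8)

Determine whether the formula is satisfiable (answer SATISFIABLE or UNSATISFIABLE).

SATISFIABLE

Pure literal: y6 appears only negated; assign y6 = False.
Branch on y1: take y1 = False.
Try y2 = False.
Try y3 = False.
For the remaining variables, y4 = False, y5 = True, y7 = True, y8 = False works.
So y1 = F, y2 = F, y3 = F, y4 = F, y5 = T, y6 = F, y7 = T, y8 = F is a satisfying assignment.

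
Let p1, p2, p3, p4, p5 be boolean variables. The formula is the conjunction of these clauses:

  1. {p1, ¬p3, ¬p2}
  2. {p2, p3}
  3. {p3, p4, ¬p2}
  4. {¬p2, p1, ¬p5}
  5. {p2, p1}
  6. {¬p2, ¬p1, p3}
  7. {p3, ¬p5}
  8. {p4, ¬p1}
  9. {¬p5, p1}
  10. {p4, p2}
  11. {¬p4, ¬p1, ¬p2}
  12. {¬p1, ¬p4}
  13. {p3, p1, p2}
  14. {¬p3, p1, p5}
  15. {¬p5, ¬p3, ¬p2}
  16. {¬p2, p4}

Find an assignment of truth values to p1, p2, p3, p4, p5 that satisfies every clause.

p1=False, p2=True, p3=False, p4=True, p5=False

Check each clause:
  1. {p1, ¬p3, ¬p2} — ¬p3 is true.
  2. {p3, p2} — p2 is true.
  3. {¬p2, p4, p3} — p4 is true.
  4. {¬p5, p1, ¬p2} — ¬p5 is true.
  5. {p1, p2} — p2 is true.
  6. {¬p2, ¬p1, p3} — ¬p1 is true.
  7. {p3, ¬p5} — ¬p5 is true.
  8. {p4, ¬p1} — p4 is true.
  9. {p1, ¬p5} — ¬p5 is true.
  10. {p2, p4} — p2 is true.
  11. {¬p4, ¬p2, ¬p1} — ¬p1 is true.
  12. {¬p1, ¬p4} — ¬p1 is true.
  13. {p1, p2, p3} — p2 is true.
  14. {p5, ¬p3, p1} — ¬p3 is true.
  15. {¬p2, ¬p3, ¬p5} — ¬p5 is true.
  16. {¬p2, p4} — p4 is true.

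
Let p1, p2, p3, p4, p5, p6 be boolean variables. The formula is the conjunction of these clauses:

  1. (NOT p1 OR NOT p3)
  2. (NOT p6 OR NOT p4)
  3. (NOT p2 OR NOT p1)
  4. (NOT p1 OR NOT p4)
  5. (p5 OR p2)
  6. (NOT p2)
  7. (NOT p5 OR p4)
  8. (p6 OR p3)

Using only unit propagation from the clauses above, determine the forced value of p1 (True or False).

Unit clause (NOT p2) sets p2 = False.
From (p2 OR p5) and p2 = False: p5 = True.
(p4 OR NOT p5): since p5 = True, the clause reduces to (p4). p4 = True.
(NOT p6 OR NOT p4): since p4 = True, the clause reduces to (NOT p6). p6 = False.
(NOT p1 OR NOT p4) with p4 = True leaves only NOT p1, so p1 = False.

False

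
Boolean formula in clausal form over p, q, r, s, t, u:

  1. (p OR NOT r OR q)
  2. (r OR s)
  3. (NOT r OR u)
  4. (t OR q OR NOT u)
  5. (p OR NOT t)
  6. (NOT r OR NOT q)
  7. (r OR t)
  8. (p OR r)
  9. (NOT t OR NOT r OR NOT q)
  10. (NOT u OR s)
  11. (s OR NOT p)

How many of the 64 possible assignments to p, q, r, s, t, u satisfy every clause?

5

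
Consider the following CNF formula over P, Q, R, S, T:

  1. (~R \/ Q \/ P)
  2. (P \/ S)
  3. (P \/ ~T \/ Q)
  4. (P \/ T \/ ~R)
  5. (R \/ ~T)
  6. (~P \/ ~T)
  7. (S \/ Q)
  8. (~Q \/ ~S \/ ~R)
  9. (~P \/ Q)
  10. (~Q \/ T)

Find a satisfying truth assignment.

P = F, Q = F, R = F, S = T, T = F

Branch on P: take P = False.
  then S is forced to True.
Try Q = False.
  then R is forced to False.
  then T is forced to False.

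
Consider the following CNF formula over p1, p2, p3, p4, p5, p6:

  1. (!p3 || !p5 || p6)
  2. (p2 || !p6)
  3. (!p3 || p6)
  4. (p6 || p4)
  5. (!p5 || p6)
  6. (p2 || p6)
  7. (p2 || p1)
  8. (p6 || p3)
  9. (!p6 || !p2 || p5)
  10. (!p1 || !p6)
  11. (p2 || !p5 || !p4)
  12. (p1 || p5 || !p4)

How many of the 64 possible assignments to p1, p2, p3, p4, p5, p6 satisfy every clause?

Satisfying assignments:
  p1=F p2=T p3=F p4=F p5=T p6=T
  p1=F p2=T p3=F p4=T p5=T p6=T
  p1=F p2=T p3=T p4=F p5=T p6=T
  p1=F p2=T p3=T p4=T p5=T p6=T
Count: 4.

4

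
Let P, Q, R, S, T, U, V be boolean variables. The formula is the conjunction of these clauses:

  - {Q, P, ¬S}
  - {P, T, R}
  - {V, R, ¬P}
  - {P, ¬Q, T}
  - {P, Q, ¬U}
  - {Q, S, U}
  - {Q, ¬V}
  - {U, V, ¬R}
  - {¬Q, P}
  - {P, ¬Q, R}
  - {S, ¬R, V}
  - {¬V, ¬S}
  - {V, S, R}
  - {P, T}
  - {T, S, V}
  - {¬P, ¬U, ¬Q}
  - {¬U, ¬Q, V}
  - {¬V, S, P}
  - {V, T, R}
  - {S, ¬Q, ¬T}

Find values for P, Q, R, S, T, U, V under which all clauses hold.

P=T  Q=F  R=T  S=T  T=F  U=T  V=F

Check each clause:
  1. {¬S, Q, P} — P is true.
  2. {R, T, P} — P is true.
  3. {V, R, ¬P} — R is true.
  4. {P, T, ¬Q} — P is true.
  5. {¬U, Q, P} — P is true.
  6. {S, Q, U} — S is true.
  7. {Q, ¬V} — ¬V is true.
  8. {V, ¬R, U} — U is true.
  9. {¬Q, P} — P is true.
  10. {R, ¬Q, P} — P is true.
  11. {¬R, S, V} — S is true.
  12. {¬S, ¬V} — ¬V is true.
  13. {S, V, R} — R is true.
  14. {T, P} — P is true.
  15. {S, V, T} — S is true.
  16. {¬P, ¬Q, ¬U} — ¬Q is true.
  17. {¬Q, ¬U, V} — ¬Q is true.
  18. {¬V, S, P} — ¬V is true.
  19. {T, V, R} — R is true.
  20. {¬Q, ¬T, S} — ¬T is true.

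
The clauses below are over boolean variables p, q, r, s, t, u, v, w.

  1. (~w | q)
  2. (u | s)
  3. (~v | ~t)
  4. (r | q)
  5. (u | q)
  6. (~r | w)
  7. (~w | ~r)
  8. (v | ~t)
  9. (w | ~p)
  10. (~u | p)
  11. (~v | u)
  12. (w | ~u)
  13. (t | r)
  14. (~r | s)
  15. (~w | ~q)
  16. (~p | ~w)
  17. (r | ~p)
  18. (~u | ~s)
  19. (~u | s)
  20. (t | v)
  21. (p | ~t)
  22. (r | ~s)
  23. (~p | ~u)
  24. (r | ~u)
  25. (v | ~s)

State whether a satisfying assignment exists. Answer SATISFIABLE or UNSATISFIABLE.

UNSATISFIABLE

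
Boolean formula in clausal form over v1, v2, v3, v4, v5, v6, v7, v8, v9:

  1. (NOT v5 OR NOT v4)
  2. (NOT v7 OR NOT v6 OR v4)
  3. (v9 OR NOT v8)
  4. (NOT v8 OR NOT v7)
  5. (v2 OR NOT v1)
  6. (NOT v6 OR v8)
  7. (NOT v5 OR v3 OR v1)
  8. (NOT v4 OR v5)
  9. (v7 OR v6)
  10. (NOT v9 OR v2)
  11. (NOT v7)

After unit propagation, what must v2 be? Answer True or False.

True

(NOT v7) is a unit clause: v7 = False.
From (v7 OR v6) and v7 = False: v6 = True.
From (v8 OR NOT v6) and v6 = True: v8 = True.
From (NOT v8 OR v9) and v8 = True: v9 = True.
In (NOT v9 OR v2), NOT v9 is now false; v2 must hold, so v2 = True.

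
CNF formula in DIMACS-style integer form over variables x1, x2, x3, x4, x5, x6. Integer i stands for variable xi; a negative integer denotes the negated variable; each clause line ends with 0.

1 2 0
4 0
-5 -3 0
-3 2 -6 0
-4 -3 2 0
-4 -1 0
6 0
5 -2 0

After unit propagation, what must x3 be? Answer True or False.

(x4) stands alone — x4 = True.
In (!x4 || !x1), !x4 is now false; !x1 must hold, so x1 = False.
From (x1 || x2) and x1 = False: x2 = True.
(x6) is a unit clause: x6 = True.
(!x2 || x5) with x2 = True leaves only x5, so x5 = True.
In (!x3 || !x5), !x5 is now false; !x3 must hold, so x3 = False.

False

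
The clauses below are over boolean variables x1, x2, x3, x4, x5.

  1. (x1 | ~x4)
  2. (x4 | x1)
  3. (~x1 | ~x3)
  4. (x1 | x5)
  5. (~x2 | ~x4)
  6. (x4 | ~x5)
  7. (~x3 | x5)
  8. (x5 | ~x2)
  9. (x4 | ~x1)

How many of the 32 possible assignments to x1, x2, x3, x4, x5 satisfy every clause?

2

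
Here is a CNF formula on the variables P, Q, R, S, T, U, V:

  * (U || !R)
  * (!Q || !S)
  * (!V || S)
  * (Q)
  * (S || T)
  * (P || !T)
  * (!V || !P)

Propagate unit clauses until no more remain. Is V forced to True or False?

False

Unit clause (Q) sets Q = True.
(!Q || !S): since Q = True, the clause reduces to (!S). S = False.
(!V || S): since S = False, the clause reduces to (!V). V = False.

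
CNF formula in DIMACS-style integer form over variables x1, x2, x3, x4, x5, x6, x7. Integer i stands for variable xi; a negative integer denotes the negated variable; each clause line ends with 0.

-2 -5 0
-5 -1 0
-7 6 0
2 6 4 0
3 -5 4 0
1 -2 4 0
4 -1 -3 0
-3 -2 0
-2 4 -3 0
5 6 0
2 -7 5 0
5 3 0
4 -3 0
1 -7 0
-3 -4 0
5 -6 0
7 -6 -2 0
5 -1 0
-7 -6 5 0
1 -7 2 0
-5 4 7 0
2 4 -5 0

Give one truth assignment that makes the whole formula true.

x1 = F, x2 = F, x3 = F, x4 = T, x5 = T, x6 = F, x7 = F

Set x1 = False and propagate.
  then x7 is forced to False.
Set x2 = False and propagate.
Set x3 = False and propagate.
  then x5 is forced to True.
  then x4 is forced to True.
x6 is now unconstrained; take x6 = False.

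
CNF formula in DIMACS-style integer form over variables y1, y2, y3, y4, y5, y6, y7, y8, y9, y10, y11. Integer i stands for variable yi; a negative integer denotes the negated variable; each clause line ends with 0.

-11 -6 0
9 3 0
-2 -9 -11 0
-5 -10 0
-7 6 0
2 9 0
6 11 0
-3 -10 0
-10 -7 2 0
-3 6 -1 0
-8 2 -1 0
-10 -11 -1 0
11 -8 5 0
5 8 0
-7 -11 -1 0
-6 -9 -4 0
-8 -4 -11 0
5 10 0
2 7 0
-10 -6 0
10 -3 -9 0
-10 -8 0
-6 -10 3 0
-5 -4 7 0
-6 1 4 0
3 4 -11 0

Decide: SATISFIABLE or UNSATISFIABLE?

Branch on y1: take y1 = True.
Branch on y2: take y2 = True.
For the remaining variables, y3 = False, y4 = False, y5 = True, y6 = True, y7 = False, y8 = True, y9 = True, y10 = False, y11 = False works.
So y1=T  y2=T  y3=F  y4=F  y5=T  y6=T  y7=F  y8=T  y9=T  y10=F  y11=F is a satisfying assignment.

SATISFIABLE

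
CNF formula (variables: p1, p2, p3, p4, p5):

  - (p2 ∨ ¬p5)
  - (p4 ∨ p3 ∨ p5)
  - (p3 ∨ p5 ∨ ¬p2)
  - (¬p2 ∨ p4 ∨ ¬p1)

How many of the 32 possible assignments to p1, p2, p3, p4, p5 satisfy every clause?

Split on p2, then p5.
  p2=T, p5=T: p3 free; 3 ways for (p1,p4) × 2^1 = 6.
  p2=T, p5=F: remaining (p1,p3,p4) ∈ {(F,T,F); (F,T,T); (T,T,T)} — 3.
  p2=F, p5=T: a clause becomes empty — 0.
  p2=F, p5=F: p1 free; 3 ways for (p3,p4) × 2^1 = 6.
Total: 6 + 3 + 0 + 6 = 15.

15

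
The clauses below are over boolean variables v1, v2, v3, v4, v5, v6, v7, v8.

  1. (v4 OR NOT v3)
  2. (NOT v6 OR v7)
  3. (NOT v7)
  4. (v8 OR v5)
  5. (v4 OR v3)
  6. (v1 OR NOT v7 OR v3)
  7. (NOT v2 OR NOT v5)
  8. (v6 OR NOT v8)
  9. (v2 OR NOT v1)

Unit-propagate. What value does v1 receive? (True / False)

False

(NOT v7) stands alone — v7 = False.
(NOT v6 OR v7) with v7 = False leaves only NOT v6, so v6 = False.
(v6 OR NOT v8) with v6 = False leaves only NOT v8, so v8 = False.
(v5 OR v8): since v8 = False, the clause reduces to (v5). v5 = True.
(NOT v2 OR NOT v5): since v5 = True, the clause reduces to (NOT v2). v2 = False.
From (NOT v1 OR v2) and v2 = False: v1 = False.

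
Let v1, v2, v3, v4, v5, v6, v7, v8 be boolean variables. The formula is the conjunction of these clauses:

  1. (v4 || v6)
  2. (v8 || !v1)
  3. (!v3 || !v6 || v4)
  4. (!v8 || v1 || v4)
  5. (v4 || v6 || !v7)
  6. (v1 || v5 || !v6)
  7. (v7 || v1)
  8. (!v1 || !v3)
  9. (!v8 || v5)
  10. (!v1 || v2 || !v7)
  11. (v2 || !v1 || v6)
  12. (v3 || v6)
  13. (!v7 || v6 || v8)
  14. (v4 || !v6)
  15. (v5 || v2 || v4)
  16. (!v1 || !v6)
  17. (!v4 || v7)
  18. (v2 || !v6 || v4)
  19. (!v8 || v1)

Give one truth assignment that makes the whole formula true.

v1=0, v2=1, v3=0, v4=1, v5=1, v6=1, v7=1, v8=0

Pure literal: v2 appears only positively; assign v2 = True.
v5 occurs only positively in the remaining clauses — set v5 = True.
Try v1 = False.
  then v7 is forced to True.
  then v8 is forced to False.
  then v6 is forced to True.
  then v4 is forced to True.
v3 is now unconstrained; take v3 = False.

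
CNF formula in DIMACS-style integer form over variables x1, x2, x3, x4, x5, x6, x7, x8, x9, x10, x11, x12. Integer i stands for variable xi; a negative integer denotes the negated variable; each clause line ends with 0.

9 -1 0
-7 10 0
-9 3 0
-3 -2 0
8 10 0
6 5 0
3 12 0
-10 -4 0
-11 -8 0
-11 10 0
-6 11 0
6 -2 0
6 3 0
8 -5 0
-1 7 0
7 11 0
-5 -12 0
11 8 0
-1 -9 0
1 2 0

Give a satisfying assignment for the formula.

Pure literal: x4 appears only negated; assign x4 = False.
Set x1 = False and propagate.
  then x2 is forced to True.
  then x3 is forced to False.
  then x9 is forced to False.
  then x12 is forced to True.
  then x6 is forced to True.
  then x11 is forced to True.
  then x8 is forced to False.
  then x10 is forced to True.
  then x5 is forced to False.
x7 is now unconstrained; take x7 = True.

x1 = F, x2 = T, x3 = F, x4 = F, x5 = F, x6 = T, x7 = T, x8 = F, x9 = F, x10 = T, x11 = T, x12 = T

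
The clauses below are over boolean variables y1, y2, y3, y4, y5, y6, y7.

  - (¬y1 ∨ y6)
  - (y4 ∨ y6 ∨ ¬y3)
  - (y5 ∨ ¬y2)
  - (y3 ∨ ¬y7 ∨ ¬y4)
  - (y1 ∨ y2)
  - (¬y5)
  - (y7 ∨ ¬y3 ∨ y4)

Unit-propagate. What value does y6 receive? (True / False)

(¬y5) stands alone — y5 = False.
From (¬y2 ∨ y5) and y5 = False: y2 = False.
(y2 ∨ y1) with y2 = False leaves only y1, so y1 = True.
(¬y1 ∨ y6) with y1 = True leaves only y6, so y6 = True.

True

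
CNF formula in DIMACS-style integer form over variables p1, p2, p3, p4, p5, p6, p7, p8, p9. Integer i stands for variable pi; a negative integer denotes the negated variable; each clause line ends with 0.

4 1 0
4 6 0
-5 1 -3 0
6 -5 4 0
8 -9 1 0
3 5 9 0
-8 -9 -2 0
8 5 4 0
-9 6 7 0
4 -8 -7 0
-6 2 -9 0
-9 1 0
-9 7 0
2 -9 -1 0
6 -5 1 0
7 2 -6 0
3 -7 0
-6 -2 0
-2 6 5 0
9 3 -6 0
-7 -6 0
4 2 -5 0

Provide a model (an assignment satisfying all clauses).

Pure literal: p4 appears only positively; assign p4 = True.
Set p1 = True and propagate.
Branch on p2: take p2 = False.
  then p9 is forced to False.
For the remaining variables, p3 = True, p5 = False, p6 = False, p7 = False, p8 = True works.
Every clause has at least one true literal under this assignment.
Check each clause:
  1. (p1 \/ p4) — p1 is true.
  2. (p4 \/ p6) — p4 is true.
  3. (p1 \/ ~p3 \/ ~p5) — p1 is true.
  4. (p6 \/ p4 \/ ~p5) — ~p5 is true.
  5. (p8 \/ p1 \/ ~p9) — p8 is true.
  6. (p5 \/ p3 \/ p9) — p3 is true.
  7. (~p8 \/ ~p9 \/ ~p2) — ~p2 is true.
  8. (p8 \/ p5 \/ p4) — p8 is true.
  9. (p6 \/ ~p9 \/ p7) — ~p9 is true.
  10. (~p7 \/ p4 \/ ~p8) — ~p7 is true.
  11. (~p9 \/ p2 \/ ~p6) — ~p6 is true.
  12. (p1 \/ ~p9) — p1 is true.
  13. (~p9 \/ p7) — ~p9 is true.
  14. (~p9 \/ p2 \/ ~p1) — ~p9 is true.
  15. (p1 \/ p6 \/ ~p5) — p1 is true.
  16. (p7 \/ p2 \/ ~p6) — ~p6 is true.
  17. (p3 \/ ~p7) — ~p7 is true.
  18. (~p2 \/ ~p6) — ~p6 is true.
  19. (~p2 \/ p5 \/ p6) — ~p2 is true.
  20. (p3 \/ ~p6 \/ p9) — ~p6 is true.
  21. (~p7 \/ ~p6) — ~p7 is true.
  22. (p4 \/ ~p5 \/ p2) — ~p5 is true.

p1=True, p2=False, p3=True, p4=True, p5=False, p6=False, p7=False, p8=True, p9=False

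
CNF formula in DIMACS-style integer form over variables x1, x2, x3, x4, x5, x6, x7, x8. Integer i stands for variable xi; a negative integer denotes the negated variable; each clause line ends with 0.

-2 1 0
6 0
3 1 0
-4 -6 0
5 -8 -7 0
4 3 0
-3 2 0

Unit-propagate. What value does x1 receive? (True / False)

True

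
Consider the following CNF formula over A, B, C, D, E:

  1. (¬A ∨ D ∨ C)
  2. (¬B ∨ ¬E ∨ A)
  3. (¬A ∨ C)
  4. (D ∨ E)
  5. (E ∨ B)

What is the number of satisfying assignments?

11

Case analysis on A and E:
  A=1, E=1: remaining (B,C,D) ∈ {(0,1,0); (0,1,1); (1,1,0); (1,1,1)} — 4.
  A=1, E=0: remaining (B,C,D) ∈ {(1,1,1)} — 1.
  A=0, E=1: remaining (B,C,D) ∈ {(0,0,0); (0,0,1); (0,1,0); (0,1,1)} — 4.
  A=0, E=0: remaining (B,C,D) ∈ {(1,0,1); (1,1,1)} — 2.
Total: 4 + 1 + 4 + 2 = 11.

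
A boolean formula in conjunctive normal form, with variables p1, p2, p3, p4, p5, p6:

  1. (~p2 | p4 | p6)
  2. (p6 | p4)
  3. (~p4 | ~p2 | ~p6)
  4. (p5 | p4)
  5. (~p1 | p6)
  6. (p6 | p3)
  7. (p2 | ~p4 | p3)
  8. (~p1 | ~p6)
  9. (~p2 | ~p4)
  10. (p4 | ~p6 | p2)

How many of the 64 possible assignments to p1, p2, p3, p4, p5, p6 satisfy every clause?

6

The models are:
  p1=0 p2=0 p3=1 p4=1 p5=0 p6=0
  p1=0 p2=0 p3=1 p4=1 p5=0 p6=1
  p1=0 p2=0 p3=1 p4=1 p5=1 p6=0
  p1=0 p2=0 p3=1 p4=1 p5=1 p6=1
  p1=0 p2=1 p3=0 p4=0 p5=1 p6=1
  p1=0 p2=1 p3=1 p4=0 p5=1 p6=1
Count: 6.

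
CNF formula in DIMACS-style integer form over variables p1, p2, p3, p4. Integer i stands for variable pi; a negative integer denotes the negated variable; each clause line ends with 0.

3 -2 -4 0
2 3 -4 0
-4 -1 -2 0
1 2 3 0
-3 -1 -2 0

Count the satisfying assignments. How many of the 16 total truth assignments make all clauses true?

9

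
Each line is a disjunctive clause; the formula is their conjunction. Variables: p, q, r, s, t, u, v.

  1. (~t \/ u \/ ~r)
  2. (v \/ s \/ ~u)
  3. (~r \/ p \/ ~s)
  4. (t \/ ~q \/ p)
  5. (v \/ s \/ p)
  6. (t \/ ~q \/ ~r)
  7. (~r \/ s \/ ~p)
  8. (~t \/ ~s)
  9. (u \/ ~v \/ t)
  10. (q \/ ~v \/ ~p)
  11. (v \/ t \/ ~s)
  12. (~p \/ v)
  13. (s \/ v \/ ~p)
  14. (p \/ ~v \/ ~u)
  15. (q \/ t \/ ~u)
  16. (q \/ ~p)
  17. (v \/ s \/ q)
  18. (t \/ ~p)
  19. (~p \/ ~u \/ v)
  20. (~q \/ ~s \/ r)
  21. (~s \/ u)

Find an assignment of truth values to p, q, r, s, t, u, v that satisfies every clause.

p = F  q = T  r = F  s = F  t = T  u = F  v = T

Branch on p: take p = False.
Set q = True and propagate.
  then t is forced to True.
  then s is forced to False.
  then v is forced to True.
  then u is forced to False.
  then r is forced to False.
Every clause has at least one true literal under this assignment.
Check each clause:
  1. (~t \/ u \/ ~r) — ~r is true.
  2. (~u \/ v \/ s) — ~u is true.
  3. (~r \/ p \/ ~s) — ~s is true.
  4. (t \/ p \/ ~q) — t is true.
  5. (v \/ p \/ s) — v is true.
  6. (t \/ ~r \/ ~q) — ~r is true.
  7. (~p \/ ~r \/ s) — ~r is true.
  8. (~s \/ ~t) — ~s is true.
  9. (u \/ t \/ ~v) — t is true.
  10. (~p \/ ~v \/ q) — q is true.
  11. (t \/ ~s \/ v) — ~s is true.
  12. (~p \/ v) — ~p is true.
  13. (s \/ v \/ ~p) — ~p is true.
  14. (~v \/ ~u \/ p) — ~u is true.
  15. (q \/ t \/ ~u) — ~u is true.
  16. (q \/ ~p) — q is true.
  17. (q \/ s \/ v) — q is true.
  18. (~p \/ t) — t is true.
  19. (v \/ ~u \/ ~p) — ~u is true.
  20. (~q \/ ~s \/ r) — ~s is true.
  21. (u \/ ~s) — ~s is true.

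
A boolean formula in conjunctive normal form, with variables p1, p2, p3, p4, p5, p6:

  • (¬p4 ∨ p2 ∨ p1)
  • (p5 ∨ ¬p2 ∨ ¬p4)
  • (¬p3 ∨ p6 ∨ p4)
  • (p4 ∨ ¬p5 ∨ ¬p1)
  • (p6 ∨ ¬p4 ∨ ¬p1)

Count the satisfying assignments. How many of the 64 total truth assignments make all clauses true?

Split on p4, then p1.
  p4=1, p1=1: p3 free; 3 ways for (p2,p5,p6) × 2^1 = 6.
  p4=1, p1=0: remaining (p2,p3,p5,p6) ∈ {(1,0,1,0); (1,0,1,1); (1,1,1,0); (1,1,1,1)} — 4.
  p4=0, p1=1: p2 free; 3 ways for (p3,p5,p6) × 2^1 = 6.
  p4=0, p1=0: p2, p5 free; 3 ways for (p3,p6) × 2^2 = 12.
Total: 6 + 4 + 6 + 12 = 28.

28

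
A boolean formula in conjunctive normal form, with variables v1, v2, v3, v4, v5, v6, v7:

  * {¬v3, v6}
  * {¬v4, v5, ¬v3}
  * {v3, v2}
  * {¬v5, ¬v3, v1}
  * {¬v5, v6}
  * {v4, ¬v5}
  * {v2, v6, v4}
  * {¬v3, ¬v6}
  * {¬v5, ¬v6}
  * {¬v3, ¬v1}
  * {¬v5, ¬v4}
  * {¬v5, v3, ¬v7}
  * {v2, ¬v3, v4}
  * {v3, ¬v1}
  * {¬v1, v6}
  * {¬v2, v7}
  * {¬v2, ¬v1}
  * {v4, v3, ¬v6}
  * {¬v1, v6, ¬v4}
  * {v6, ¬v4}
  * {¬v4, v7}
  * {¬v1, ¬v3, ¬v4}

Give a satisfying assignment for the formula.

v1=F, v2=T, v3=F, v4=F, v5=F, v6=F, v7=T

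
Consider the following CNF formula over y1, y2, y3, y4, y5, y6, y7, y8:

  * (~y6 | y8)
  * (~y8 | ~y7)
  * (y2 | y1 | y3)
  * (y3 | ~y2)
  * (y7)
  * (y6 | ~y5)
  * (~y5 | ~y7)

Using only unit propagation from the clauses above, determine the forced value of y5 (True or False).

(y7) is a unit clause: y7 = True.
From (~y7 | ~y8) and y7 = True: y8 = False.
From (y8 | ~y6) and y8 = False: y6 = False.
From (y6 | ~y5) and y6 = False: y5 = False.

False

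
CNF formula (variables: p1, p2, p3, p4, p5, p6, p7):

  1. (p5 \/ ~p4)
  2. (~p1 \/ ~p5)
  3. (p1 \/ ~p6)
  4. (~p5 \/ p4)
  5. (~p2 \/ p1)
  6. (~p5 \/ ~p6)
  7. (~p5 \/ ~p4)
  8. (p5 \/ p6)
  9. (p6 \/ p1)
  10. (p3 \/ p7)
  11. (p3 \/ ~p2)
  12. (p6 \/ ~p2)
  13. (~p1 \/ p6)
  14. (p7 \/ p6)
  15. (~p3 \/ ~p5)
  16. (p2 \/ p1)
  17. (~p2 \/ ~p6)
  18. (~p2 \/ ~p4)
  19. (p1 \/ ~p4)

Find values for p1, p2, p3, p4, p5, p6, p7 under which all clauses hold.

p1=True  p2=False  p3=True  p4=False  p5=False  p6=True  p7=True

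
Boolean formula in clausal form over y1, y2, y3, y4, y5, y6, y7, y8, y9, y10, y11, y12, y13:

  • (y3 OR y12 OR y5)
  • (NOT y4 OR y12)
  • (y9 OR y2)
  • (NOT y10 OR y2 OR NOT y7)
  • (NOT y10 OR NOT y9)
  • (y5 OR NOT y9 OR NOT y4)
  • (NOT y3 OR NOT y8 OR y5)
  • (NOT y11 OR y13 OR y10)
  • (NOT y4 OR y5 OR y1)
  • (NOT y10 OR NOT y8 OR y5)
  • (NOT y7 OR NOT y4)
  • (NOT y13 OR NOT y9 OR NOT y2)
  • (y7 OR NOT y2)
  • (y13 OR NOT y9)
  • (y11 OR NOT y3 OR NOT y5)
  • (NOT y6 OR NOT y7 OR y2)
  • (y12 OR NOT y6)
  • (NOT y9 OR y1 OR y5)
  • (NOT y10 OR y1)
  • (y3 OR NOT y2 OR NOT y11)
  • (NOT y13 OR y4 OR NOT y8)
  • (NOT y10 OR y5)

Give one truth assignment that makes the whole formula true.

y1 occurs only positively in the remaining clauses — set y1 = True.
Pure literal: y6 appears only negated; assign y6 = False.
Branch on y2: take y2 = False.
  then y9 is forced to True.
  then y10 is forced to False.
  then y13 is forced to True.
Branch on y3: take y3 = True.
For the remaining variables, y4 = False, y5 = False, y7 = False, y8 = False, y11 = True, y12 = True works.

y1=T  y2=F  y3=T  y4=F  y5=F  y6=F  y7=F  y8=F  y9=T  y10=F  y11=T  y12=T  y13=T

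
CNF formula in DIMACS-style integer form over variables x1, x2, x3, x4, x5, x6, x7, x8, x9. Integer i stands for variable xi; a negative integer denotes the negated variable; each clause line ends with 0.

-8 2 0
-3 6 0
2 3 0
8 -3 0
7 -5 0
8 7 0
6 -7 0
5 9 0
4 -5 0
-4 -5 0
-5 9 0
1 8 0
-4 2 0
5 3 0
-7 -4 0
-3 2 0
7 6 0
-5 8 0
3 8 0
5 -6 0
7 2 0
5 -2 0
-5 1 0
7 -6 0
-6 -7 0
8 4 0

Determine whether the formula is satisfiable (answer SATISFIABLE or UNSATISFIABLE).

UNSATISFIABLE

x5 = True:
  propagation gives x7=True, x6=True; an empty clause results — contradiction.
x5 = False:
  propagation gives x9=True, x3=True, x6=True; an empty clause results — contradiction.
Every branch closes, so no satisfying assignment exists.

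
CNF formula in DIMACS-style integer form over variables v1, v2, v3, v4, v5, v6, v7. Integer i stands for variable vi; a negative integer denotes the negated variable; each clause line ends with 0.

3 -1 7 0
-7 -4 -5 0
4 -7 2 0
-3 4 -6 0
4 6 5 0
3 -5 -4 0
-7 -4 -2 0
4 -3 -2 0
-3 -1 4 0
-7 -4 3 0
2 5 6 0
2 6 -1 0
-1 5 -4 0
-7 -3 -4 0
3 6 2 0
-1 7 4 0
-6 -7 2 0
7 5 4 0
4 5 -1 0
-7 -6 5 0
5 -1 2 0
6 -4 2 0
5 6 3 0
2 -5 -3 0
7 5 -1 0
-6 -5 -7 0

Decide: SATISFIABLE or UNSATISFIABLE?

v1 occurs only negated in the remaining clauses — set v1 = False.
Set v2 = True and propagate.
Try v3 = True.
  then v4 is forced to True.
  then v7 is forced to False.
v5, v6 are now unconstrained; take v5 = True, v6 = False.
So v1=F, v2=T, v3=T, v4=T, v5=T, v6=F, v7=F is a satisfying assignment.

SATISFIABLE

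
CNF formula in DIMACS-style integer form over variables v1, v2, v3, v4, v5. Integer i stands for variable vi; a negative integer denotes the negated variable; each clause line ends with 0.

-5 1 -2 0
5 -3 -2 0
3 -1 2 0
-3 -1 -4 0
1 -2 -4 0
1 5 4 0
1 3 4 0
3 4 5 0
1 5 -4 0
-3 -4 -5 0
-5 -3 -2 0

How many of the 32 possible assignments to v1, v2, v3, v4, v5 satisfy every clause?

Case analysis on v1 and v3:
  v1=T, v3=T: remaining (v2,v4,v5) ∈ {(F,F,F); (F,F,T)} — 2.
  v1=T, v3=F: remaining (v2,v4,v5) ∈ {(T,F,T); (T,T,F); (T,T,T)} — 3.
  v1=F, v3=T: remaining (v2,v4,v5) ∈ {(F,F,T)} — 1.
  v1=F, v3=F: remaining (v2,v4,v5) ∈ {(F,T,T)} — 1.
Total: 2 + 3 + 1 + 1 = 7.

7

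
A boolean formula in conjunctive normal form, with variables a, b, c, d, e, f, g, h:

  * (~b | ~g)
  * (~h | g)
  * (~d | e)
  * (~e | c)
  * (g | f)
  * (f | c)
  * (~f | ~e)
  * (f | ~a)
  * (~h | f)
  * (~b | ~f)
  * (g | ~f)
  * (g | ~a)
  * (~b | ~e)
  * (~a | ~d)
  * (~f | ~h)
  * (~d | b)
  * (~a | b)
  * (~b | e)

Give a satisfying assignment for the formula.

a occurs only negated in the remaining clauses — set a = False.
Pure literal: c appears only positively; assign c = True.
Branch on b: take b = False.
  then d is forced to False.
The remaining clauses are satisfied by e = True, f = False, g = True, h = False.

a=False, b=False, c=True, d=False, e=True, f=False, g=True, h=False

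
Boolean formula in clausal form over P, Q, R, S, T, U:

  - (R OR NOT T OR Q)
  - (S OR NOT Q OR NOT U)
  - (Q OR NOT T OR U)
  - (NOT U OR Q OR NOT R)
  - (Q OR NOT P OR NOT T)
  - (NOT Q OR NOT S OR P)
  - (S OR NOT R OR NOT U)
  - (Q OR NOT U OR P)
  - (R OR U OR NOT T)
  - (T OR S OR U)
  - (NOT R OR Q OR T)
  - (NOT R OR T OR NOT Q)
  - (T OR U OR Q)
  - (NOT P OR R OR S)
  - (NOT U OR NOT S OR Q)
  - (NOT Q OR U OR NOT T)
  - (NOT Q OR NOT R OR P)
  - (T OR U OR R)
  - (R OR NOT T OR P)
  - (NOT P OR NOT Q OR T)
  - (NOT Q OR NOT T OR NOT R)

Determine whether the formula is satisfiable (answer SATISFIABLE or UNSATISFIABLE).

Set P = True and propagate.
Branch on Q: take Q = True.
  then T is forced to True.
  then U is forced to True.
  then S is forced to True.
  then R is forced to False.
Every clause has at least one true literal under this assignment.
So P = 1  Q = 1  R = 0  S = 1  T = 1  U = 1 is a satisfying assignment.

SATISFIABLE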